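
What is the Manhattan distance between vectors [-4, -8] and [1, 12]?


d = sum of absolute differences: |-4-1|=5 + |-8-12|=20 = 25.

25


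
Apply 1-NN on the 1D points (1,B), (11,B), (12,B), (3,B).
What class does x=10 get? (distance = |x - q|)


Distances: |1-10|=9, |11-10|=1, |12-10|=2, |3-10|=7. 1 nearest: (11,B). Counts: {'B': 1}. Majority class: B.

B


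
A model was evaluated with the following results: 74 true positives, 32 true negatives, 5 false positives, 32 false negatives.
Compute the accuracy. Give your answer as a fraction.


Accuracy = (TP + TN) / (TP + TN + FP + FN) = (74 + 32) / 143 = 106/143.

106/143


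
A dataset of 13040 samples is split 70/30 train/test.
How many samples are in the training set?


Test set = 13040 * 30% = 3912. Training set = 13040 - 3912 = 9128.

9128


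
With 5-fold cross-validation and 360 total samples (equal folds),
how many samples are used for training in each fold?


Each validation fold has 360/5 = 72 samples. Training set = 360 - 72 = 288.

288


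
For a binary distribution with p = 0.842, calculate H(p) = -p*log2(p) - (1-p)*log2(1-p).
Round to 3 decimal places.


H = -0.842*log2(0.842) - 0.158*log2(0.158) = 0.630.

0.630


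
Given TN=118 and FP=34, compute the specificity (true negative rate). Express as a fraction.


Specificity = TN / (TN + FP) = 118 / 152 = 59/76.

59/76


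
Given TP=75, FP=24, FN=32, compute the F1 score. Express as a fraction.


Precision = 75/99 = 25/33. Recall = 75/107 = 75/107. F1 = 2*P*R/(P+R) = 75/103.

75/103


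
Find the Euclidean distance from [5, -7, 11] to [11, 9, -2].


d = sqrt(sum of squared differences). (5-11)^2=36, (-7-9)^2=256, (11--2)^2=169. Sum = 461.

sqrt(461)


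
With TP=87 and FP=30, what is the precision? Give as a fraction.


Precision = TP / (TP + FP) = 87 / 117 = 29/39.

29/39


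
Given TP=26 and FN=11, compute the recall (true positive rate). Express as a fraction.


Recall = TP / (TP + FN) = 26 / 37 = 26/37.

26/37


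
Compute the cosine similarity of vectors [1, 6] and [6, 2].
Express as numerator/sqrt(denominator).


dot = 18. |a|^2 = 37, |b|^2 = 40. cos = 18/sqrt(1480).

18/sqrt(1480)


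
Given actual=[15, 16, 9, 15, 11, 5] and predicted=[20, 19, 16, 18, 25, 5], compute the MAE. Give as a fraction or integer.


MAE = (1/6) * (|15-20|=5 + |16-19|=3 + |9-16|=7 + |15-18|=3 + |11-25|=14 + |5-5|=0). Sum = 32. MAE = 16/3.

16/3


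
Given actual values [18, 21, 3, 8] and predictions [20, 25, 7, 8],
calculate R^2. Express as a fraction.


Mean(y) = 25/2. SS_res = 36. SS_tot = 213. R^2 = 1 - 36/(213) = 59/71.

59/71


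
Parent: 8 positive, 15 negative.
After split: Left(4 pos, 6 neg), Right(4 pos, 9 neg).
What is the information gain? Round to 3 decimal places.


H(parent) = 0.9321. H(left) = 0.9710, H(right) = 0.8905. Weighted = (10/23)*0.9710 + (13/23)*0.8905 = 0.9255. IG = 0.9321 - 0.9255 = 0.0066, which rounds to 0.007.

0.007


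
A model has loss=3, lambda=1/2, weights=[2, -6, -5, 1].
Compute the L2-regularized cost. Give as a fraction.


L2 sq norm = sum(w^2) = 66. J = 3 + 1/2 * 66 = 36.

36


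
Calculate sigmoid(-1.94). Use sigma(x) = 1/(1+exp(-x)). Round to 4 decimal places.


sigma(-1.94) = 1/(1+e^(1.94)) = 1/(1+6.958751) = 1/7.958751 = 0.1256.

0.1256


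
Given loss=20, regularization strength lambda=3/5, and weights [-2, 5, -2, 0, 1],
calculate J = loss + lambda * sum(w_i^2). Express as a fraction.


L2 sq norm = sum(w^2) = 34. J = 20 + 3/5 * 34 = 202/5.

202/5


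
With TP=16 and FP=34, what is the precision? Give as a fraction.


Precision = TP / (TP + FP) = 16 / 50 = 8/25.

8/25


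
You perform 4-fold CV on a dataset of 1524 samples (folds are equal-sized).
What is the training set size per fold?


Each validation fold has 1524/4 = 381 samples. Training set = 1524 - 381 = 1143.

1143


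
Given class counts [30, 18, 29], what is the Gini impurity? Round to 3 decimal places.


Total = 77. Proportions: 30/77, 18/77, 29/77. sum(p_i^2) = 0.3483. Gini = 1 - 0.3483 = 0.6517, which rounds to 0.652.

0.652


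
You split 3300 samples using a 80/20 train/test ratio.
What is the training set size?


Test set = 3300 * 20% = 660. Training set = 3300 - 660 = 2640.

2640


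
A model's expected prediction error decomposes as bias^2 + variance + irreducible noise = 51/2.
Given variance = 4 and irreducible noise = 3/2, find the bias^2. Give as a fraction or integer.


Total error = bias^2 + variance + irreducible noise. So bias^2 = 51/2 - 4 - 3/2 = 20.

20


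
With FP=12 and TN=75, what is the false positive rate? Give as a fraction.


FPR = FP / (FP + TN) = 12 / 87 = 4/29.

4/29


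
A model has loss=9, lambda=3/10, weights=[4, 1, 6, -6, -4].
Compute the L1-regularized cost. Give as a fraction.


L1 norm = sum(|w|) = 21. J = 9 + 3/10 * 21 = 153/10.

153/10


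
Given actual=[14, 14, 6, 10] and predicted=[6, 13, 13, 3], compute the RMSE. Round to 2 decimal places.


MSE = 40.7500. RMSE = sqrt(40.7500) = 6.38.

6.38


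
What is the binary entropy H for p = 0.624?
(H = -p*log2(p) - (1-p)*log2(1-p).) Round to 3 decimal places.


H = -0.624*log2(0.624) - 0.376*log2(0.376) = 0.955.

0.955


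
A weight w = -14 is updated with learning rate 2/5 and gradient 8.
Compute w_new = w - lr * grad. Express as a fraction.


w_new = -14 - 2/5 * 8 = -14 - 16/5 = -86/5.

-86/5


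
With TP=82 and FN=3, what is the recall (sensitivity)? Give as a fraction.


Recall = TP / (TP + FN) = 82 / 85 = 82/85.

82/85


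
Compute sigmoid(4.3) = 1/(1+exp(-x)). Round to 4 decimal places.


sigma(4.3) = 1/(1+e^(-4.3)) = 1/(1+0.013569) = 1/1.013569 = 0.9866.

0.9866


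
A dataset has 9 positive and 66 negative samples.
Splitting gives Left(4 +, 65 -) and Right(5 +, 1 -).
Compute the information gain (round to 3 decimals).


H(parent) = 0.5294. H(left) = 0.3193, H(right) = 0.6500. Weighted = (69/75)*0.3193 + (6/75)*0.6500 = 0.3458. IG = 0.5294 - 0.3458 = 0.1836, which rounds to 0.184.

0.184


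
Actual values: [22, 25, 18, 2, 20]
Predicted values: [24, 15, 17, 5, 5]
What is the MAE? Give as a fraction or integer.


MAE = (1/5) * (|22-24|=2 + |25-15|=10 + |18-17|=1 + |2-5|=3 + |20-5|=15). Sum = 31. MAE = 31/5.

31/5


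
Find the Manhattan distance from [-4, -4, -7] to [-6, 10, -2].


d = sum of absolute differences: |-4--6|=2 + |-4-10|=14 + |-7--2|=5 = 21.

21


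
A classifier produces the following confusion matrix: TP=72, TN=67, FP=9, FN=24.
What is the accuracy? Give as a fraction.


Accuracy = (TP + TN) / (TP + TN + FP + FN) = (72 + 67) / 172 = 139/172.

139/172


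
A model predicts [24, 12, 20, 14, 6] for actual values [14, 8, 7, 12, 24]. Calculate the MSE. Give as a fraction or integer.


MSE = (1/5) * ((14-24)^2=100 + (8-12)^2=16 + (7-20)^2=169 + (12-14)^2=4 + (24-6)^2=324). Sum = 613. MSE = 613/5.

613/5


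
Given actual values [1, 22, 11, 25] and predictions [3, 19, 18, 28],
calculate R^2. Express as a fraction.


Mean(y) = 59/4. SS_res = 71. SS_tot = 1443/4. R^2 = 1 - 71/(1443/4) = 1159/1443.

1159/1443


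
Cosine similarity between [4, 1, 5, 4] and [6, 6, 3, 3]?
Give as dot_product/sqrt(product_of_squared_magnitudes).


dot = 57. |a|^2 = 58, |b|^2 = 90. cos = 57/sqrt(5220).

57/sqrt(5220)


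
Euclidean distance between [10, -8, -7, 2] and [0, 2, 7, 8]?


d = sqrt(sum of squared differences). (10-0)^2=100, (-8-2)^2=100, (-7-7)^2=196, (2-8)^2=36. Sum = 432.

sqrt(432)


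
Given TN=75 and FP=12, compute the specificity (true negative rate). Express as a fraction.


Specificity = TN / (TN + FP) = 75 / 87 = 25/29.

25/29


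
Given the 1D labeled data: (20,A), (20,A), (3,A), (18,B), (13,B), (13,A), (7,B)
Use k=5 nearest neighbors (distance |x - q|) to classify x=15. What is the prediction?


Distances: |20-15|=5, |20-15|=5, |3-15|=12, |18-15|=3, |13-15|=2, |13-15|=2, |7-15|=8. 5 nearest: (13,A), (13,B), (18,B), (20,A), (20,A). Counts: {'A': 3, 'B': 2}. Majority class: A.

A


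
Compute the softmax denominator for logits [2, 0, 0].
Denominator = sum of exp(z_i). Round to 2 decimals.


Denom = e^2=7.3891 + e^0=1.0000 + e^0=1.0000. Sum = 9.3891, which rounds to 9.39.

9.39


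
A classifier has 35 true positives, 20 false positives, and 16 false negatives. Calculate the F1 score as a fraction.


Precision = 35/55 = 7/11. Recall = 35/51 = 35/51. F1 = 2*P*R/(P+R) = 35/53.

35/53


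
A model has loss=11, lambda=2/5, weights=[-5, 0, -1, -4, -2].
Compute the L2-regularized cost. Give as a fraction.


L2 sq norm = sum(w^2) = 46. J = 11 + 2/5 * 46 = 147/5.

147/5


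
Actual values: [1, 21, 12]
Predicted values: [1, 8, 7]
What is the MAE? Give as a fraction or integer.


MAE = (1/3) * (|1-1|=0 + |21-8|=13 + |12-7|=5). Sum = 18. MAE = 6.

6


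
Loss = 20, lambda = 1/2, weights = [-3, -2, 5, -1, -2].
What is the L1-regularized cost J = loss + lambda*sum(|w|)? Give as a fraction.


L1 norm = sum(|w|) = 13. J = 20 + 1/2 * 13 = 53/2.

53/2


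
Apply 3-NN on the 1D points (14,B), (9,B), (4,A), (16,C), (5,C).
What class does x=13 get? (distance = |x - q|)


Distances: |14-13|=1, |9-13|=4, |4-13|=9, |16-13|=3, |5-13|=8. 3 nearest: (14,B), (16,C), (9,B). Counts: {'B': 2, 'C': 1}. Majority class: B.

B


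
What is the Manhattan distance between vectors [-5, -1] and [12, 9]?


d = sum of absolute differences: |-5-12|=17 + |-1-9|=10 = 27.

27


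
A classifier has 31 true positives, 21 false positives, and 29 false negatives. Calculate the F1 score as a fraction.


Precision = 31/52 = 31/52. Recall = 31/60 = 31/60. F1 = 2*P*R/(P+R) = 31/56.

31/56


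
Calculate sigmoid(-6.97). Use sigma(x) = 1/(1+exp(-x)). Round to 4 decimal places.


sigma(-6.97) = 1/(1+e^(6.97)) = 1/(1+1064.222751) = 1/1065.222751 = 0.0009.

0.0009


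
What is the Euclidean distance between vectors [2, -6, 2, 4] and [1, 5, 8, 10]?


d = sqrt(sum of squared differences). (2-1)^2=1, (-6-5)^2=121, (2-8)^2=36, (4-10)^2=36. Sum = 194.

sqrt(194)


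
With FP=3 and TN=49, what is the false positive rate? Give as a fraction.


FPR = FP / (FP + TN) = 3 / 52 = 3/52.

3/52


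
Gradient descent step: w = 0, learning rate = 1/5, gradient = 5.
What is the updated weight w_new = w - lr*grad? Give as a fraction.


w_new = 0 - 1/5 * 5 = 0 - 1 = -1.

-1


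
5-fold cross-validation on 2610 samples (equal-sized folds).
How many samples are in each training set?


Each validation fold has 2610/5 = 522 samples. Training set = 2610 - 522 = 2088.

2088


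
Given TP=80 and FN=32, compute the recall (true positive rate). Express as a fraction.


Recall = TP / (TP + FN) = 80 / 112 = 5/7.

5/7


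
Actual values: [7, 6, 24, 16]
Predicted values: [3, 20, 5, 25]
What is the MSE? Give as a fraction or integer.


MSE = (1/4) * ((7-3)^2=16 + (6-20)^2=196 + (24-5)^2=361 + (16-25)^2=81). Sum = 654. MSE = 327/2.

327/2


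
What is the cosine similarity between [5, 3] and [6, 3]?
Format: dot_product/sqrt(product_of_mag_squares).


dot = 39. |a|^2 = 34, |b|^2 = 45. cos = 39/sqrt(1530).

39/sqrt(1530)


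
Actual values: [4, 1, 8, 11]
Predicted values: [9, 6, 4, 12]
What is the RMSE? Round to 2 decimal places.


MSE = 16.7500. RMSE = sqrt(16.7500) = 4.09.

4.09


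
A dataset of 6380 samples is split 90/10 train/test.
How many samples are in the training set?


Test set = 6380 * 10% = 638. Training set = 6380 - 638 = 5742.

5742


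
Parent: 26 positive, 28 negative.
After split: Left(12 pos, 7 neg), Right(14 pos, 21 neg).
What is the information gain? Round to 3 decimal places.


H(parent) = 0.9990. H(left) = 0.9495, H(right) = 0.9710. Weighted = (19/54)*0.9495 + (35/54)*0.9710 = 0.9634. IG = 0.9990 - 0.9634 = 0.0356, which rounds to 0.036.

0.036


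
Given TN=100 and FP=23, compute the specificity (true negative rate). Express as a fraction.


Specificity = TN / (TN + FP) = 100 / 123 = 100/123.

100/123


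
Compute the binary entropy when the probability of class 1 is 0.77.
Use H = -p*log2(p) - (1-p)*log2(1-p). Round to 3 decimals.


H = -0.77*log2(0.77) - 0.23*log2(0.23) = 0.778.

0.778


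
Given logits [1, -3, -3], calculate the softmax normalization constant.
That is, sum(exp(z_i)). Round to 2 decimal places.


Denom = e^1=2.7183 + e^-3=0.0498 + e^-3=0.0498. Sum = 2.8179, which rounds to 2.82.

2.82


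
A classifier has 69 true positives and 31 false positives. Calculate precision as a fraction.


Precision = TP / (TP + FP) = 69 / 100 = 69/100.

69/100


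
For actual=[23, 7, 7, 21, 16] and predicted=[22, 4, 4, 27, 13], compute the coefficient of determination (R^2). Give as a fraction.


Mean(y) = 74/5. SS_res = 64. SS_tot = 1144/5. R^2 = 1 - 64/(1144/5) = 103/143.

103/143


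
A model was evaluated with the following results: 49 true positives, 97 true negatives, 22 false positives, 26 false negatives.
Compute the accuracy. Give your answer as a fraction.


Accuracy = (TP + TN) / (TP + TN + FP + FN) = (49 + 97) / 194 = 73/97.

73/97


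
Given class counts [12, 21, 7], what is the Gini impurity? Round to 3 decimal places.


Total = 40. Proportions: 12/40, 21/40, 7/40. sum(p_i^2) = 0.3962. Gini = 1 - 0.3962 = 0.6038, which rounds to 0.604.

0.604


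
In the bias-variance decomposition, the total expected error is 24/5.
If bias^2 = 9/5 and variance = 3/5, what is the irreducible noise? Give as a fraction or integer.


Total error = bias^2 + variance + irreducible noise. So irreducible noise = 24/5 - 9/5 - 3/5 = 12/5.

12/5


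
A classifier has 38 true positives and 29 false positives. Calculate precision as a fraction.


Precision = TP / (TP + FP) = 38 / 67 = 38/67.

38/67


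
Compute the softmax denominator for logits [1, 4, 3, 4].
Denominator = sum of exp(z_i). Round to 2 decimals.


Denom = e^1=2.7183 + e^4=54.5982 + e^3=20.0855 + e^4=54.5982. Sum = 132.0002, which rounds to 132.00.

132.00


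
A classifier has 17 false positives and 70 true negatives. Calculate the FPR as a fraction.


FPR = FP / (FP + TN) = 17 / 87 = 17/87.

17/87


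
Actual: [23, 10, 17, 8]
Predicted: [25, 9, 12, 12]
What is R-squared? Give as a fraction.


Mean(y) = 29/2. SS_res = 46. SS_tot = 141. R^2 = 1 - 46/(141) = 95/141.

95/141


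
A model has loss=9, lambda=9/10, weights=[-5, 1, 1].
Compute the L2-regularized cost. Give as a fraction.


L2 sq norm = sum(w^2) = 27. J = 9 + 9/10 * 27 = 333/10.

333/10


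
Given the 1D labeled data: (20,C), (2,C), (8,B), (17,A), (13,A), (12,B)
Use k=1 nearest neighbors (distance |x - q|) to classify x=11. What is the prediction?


Distances: |20-11|=9, |2-11|=9, |8-11|=3, |17-11|=6, |13-11|=2, |12-11|=1. 1 nearest: (12,B). Counts: {'B': 1}. Majority class: B.

B


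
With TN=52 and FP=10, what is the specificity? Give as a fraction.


Specificity = TN / (TN + FP) = 52 / 62 = 26/31.

26/31


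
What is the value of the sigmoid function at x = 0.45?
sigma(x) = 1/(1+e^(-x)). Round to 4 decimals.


sigma(0.45) = 1/(1+e^(-0.45)) = 1/(1+0.637628) = 1/1.637628 = 0.6106.

0.6106


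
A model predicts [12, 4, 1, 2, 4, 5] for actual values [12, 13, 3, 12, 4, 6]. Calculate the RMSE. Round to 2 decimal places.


MSE = 31.0000. RMSE = sqrt(31.0000) = 5.57.

5.57


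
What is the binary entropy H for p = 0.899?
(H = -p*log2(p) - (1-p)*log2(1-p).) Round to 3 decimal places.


H = -0.899*log2(0.899) - 0.101*log2(0.101) = 0.472.

0.472


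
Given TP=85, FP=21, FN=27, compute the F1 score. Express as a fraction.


Precision = 85/106 = 85/106. Recall = 85/112 = 85/112. F1 = 2*P*R/(P+R) = 85/109.

85/109


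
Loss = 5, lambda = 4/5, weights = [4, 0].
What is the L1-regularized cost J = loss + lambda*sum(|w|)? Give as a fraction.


L1 norm = sum(|w|) = 4. J = 5 + 4/5 * 4 = 41/5.

41/5


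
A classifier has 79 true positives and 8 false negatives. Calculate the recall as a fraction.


Recall = TP / (TP + FN) = 79 / 87 = 79/87.

79/87


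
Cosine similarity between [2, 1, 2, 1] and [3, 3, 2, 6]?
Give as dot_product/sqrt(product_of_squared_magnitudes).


dot = 19. |a|^2 = 10, |b|^2 = 58. cos = 19/sqrt(580).

19/sqrt(580)


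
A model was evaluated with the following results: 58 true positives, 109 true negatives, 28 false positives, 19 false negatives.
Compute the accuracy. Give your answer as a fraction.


Accuracy = (TP + TN) / (TP + TN + FP + FN) = (58 + 109) / 214 = 167/214.

167/214


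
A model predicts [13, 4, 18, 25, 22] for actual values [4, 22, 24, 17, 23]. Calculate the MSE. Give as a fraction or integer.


MSE = (1/5) * ((4-13)^2=81 + (22-4)^2=324 + (24-18)^2=36 + (17-25)^2=64 + (23-22)^2=1). Sum = 506. MSE = 506/5.

506/5


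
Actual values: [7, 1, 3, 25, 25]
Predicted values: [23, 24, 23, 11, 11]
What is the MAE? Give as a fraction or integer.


MAE = (1/5) * (|7-23|=16 + |1-24|=23 + |3-23|=20 + |25-11|=14 + |25-11|=14). Sum = 87. MAE = 87/5.

87/5


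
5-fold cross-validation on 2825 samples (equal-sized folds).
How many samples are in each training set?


Each validation fold has 2825/5 = 565 samples. Training set = 2825 - 565 = 2260.

2260


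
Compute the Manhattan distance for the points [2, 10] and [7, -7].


d = sum of absolute differences: |2-7|=5 + |10--7|=17 = 22.

22


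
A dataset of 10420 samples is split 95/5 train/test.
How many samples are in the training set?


Test set = 10420 * 5% = 521. Training set = 10420 - 521 = 9899.

9899


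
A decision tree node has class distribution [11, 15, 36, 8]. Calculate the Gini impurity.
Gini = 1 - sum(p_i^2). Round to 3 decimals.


Total = 70. Proportions: 11/70, 15/70, 36/70, 8/70. sum(p_i^2) = 0.3482. Gini = 1 - 0.3482 = 0.6518, which rounds to 0.652.

0.652


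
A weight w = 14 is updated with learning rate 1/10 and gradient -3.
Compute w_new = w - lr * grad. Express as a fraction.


w_new = 14 - 1/10 * -3 = 14 - -3/10 = 143/10.

143/10


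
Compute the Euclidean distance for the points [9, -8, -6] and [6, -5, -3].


d = sqrt(sum of squared differences). (9-6)^2=9, (-8--5)^2=9, (-6--3)^2=9. Sum = 27.

sqrt(27)


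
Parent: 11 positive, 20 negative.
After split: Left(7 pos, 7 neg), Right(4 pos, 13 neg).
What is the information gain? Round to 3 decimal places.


H(parent) = 0.9383. H(left) = 1.0000, H(right) = 0.7871. Weighted = (14/31)*1.0000 + (17/31)*0.7871 = 0.8832. IG = 0.9383 - 0.8832 = 0.0551, which rounds to 0.055.

0.055


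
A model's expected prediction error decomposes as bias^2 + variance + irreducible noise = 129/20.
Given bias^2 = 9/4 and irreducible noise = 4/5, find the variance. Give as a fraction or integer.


Total error = bias^2 + variance + irreducible noise. So variance = 129/20 - 9/4 - 4/5 = 17/5.

17/5


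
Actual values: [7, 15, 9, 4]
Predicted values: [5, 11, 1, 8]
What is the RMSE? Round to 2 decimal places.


MSE = 25.0000. RMSE = sqrt(25.0000) = 5.00.

5.00


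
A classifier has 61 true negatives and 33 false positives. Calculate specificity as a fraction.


Specificity = TN / (TN + FP) = 61 / 94 = 61/94.

61/94


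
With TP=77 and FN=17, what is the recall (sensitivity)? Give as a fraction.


Recall = TP / (TP + FN) = 77 / 94 = 77/94.

77/94


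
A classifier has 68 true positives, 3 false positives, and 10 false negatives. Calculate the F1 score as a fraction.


Precision = 68/71 = 68/71. Recall = 68/78 = 34/39. F1 = 2*P*R/(P+R) = 136/149.

136/149


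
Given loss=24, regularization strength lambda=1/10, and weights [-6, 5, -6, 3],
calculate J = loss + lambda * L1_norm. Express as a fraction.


L1 norm = sum(|w|) = 20. J = 24 + 1/10 * 20 = 26.

26


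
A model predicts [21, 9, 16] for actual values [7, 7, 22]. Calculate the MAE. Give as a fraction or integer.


MAE = (1/3) * (|7-21|=14 + |7-9|=2 + |22-16|=6). Sum = 22. MAE = 22/3.

22/3


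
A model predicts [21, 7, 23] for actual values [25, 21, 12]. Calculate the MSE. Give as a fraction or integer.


MSE = (1/3) * ((25-21)^2=16 + (21-7)^2=196 + (12-23)^2=121). Sum = 333. MSE = 111.

111


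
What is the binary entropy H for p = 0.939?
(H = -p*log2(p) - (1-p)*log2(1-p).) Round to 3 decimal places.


H = -0.939*log2(0.939) - 0.061*log2(0.061) = 0.331.

0.331


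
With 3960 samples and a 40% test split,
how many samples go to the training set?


Test set = 3960 * 40% = 1584. Training set = 3960 - 1584 = 2376.

2376


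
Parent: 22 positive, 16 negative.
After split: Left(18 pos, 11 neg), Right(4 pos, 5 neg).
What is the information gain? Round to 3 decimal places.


H(parent) = 0.9819. H(left) = 0.9576, H(right) = 0.9911. Weighted = (29/38)*0.9576 + (9/38)*0.9911 = 0.9655. IG = 0.9819 - 0.9655 = 0.0164, which rounds to 0.016.

0.016


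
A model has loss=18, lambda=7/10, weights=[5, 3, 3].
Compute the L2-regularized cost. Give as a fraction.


L2 sq norm = sum(w^2) = 43. J = 18 + 7/10 * 43 = 481/10.

481/10


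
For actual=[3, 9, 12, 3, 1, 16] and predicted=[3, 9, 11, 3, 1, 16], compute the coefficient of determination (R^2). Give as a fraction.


Mean(y) = 22/3. SS_res = 1. SS_tot = 532/3. R^2 = 1 - 1/(532/3) = 529/532.

529/532


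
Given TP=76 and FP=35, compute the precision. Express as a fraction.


Precision = TP / (TP + FP) = 76 / 111 = 76/111.

76/111


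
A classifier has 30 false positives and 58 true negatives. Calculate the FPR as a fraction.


FPR = FP / (FP + TN) = 30 / 88 = 15/44.

15/44


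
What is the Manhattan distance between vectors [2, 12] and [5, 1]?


d = sum of absolute differences: |2-5|=3 + |12-1|=11 = 14.

14


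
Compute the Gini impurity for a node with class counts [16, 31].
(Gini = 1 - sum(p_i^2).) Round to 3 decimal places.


Total = 47. Proportions: 16/47, 31/47. sum(p_i^2) = 0.5509. Gini = 1 - 0.5509 = 0.4491, which rounds to 0.449.

0.449


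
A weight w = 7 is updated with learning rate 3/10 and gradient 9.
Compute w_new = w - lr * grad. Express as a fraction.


w_new = 7 - 3/10 * 9 = 7 - 27/10 = 43/10.

43/10


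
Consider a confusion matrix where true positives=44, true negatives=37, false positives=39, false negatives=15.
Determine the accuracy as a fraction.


Accuracy = (TP + TN) / (TP + TN + FP + FN) = (44 + 37) / 135 = 3/5.

3/5


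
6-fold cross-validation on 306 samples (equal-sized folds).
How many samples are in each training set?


Each validation fold has 306/6 = 51 samples. Training set = 306 - 51 = 255.

255


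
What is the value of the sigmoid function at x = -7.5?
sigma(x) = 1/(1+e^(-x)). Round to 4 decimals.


sigma(-7.5) = 1/(1+e^(7.5)) = 1/(1+1808.042414) = 1/1809.042414 = 0.0006.

0.0006


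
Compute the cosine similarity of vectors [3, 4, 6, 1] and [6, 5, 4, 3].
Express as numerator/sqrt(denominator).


dot = 65. |a|^2 = 62, |b|^2 = 86. cos = 65/sqrt(5332).

65/sqrt(5332)


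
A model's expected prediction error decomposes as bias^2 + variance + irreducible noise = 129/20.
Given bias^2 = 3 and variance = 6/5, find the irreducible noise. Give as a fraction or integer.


Total error = bias^2 + variance + irreducible noise. So irreducible noise = 129/20 - 3 - 6/5 = 9/4.

9/4


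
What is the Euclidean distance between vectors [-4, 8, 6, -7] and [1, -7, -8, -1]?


d = sqrt(sum of squared differences). (-4-1)^2=25, (8--7)^2=225, (6--8)^2=196, (-7--1)^2=36. Sum = 482.

sqrt(482)


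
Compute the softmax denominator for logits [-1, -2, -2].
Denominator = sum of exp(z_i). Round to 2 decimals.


Denom = e^-1=0.3679 + e^-2=0.1353 + e^-2=0.1353. Sum = 0.6385, which rounds to 0.64.

0.64


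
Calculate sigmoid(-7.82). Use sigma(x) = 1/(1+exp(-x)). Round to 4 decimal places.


sigma(-7.82) = 1/(1+e^(7.82)) = 1/(1+2489.905408) = 1/2490.905408 = 0.0004.

0.0004


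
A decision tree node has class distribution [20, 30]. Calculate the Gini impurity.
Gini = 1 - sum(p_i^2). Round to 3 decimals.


Total = 50. Proportions: 20/50, 30/50. sum(p_i^2) = 0.5200. Gini = 1 - 0.5200 = 0.4800, which rounds to 0.480.

0.480


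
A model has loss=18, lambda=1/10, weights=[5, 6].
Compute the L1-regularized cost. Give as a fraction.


L1 norm = sum(|w|) = 11. J = 18 + 1/10 * 11 = 191/10.

191/10


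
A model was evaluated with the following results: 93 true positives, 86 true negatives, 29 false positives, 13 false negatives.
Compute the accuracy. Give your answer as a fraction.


Accuracy = (TP + TN) / (TP + TN + FP + FN) = (93 + 86) / 221 = 179/221.

179/221


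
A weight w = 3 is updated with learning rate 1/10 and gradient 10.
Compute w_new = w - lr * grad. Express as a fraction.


w_new = 3 - 1/10 * 10 = 3 - 1 = 2.

2


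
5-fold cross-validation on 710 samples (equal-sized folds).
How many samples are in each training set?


Each validation fold has 710/5 = 142 samples. Training set = 710 - 142 = 568.

568


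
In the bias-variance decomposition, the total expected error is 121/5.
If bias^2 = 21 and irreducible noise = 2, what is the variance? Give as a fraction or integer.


Total error = bias^2 + variance + irreducible noise. So variance = 121/5 - 21 - 2 = 6/5.

6/5


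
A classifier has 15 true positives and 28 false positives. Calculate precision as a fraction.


Precision = TP / (TP + FP) = 15 / 43 = 15/43.

15/43


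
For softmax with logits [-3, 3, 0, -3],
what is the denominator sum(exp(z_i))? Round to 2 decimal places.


Denom = e^-3=0.0498 + e^3=20.0855 + e^0=1.0000 + e^-3=0.0498. Sum = 21.1851, which rounds to 21.19.

21.19


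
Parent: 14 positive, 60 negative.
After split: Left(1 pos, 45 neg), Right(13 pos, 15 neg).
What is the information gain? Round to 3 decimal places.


H(parent) = 0.6998. H(left) = 0.1511, H(right) = 0.9963. Weighted = (46/74)*0.1511 + (28/74)*0.9963 = 0.4709. IG = 0.6998 - 0.4709 = 0.2289, which rounds to 0.229.

0.229


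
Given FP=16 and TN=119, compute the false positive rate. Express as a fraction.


FPR = FP / (FP + TN) = 16 / 135 = 16/135.

16/135


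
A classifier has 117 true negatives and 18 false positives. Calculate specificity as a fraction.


Specificity = TN / (TN + FP) = 117 / 135 = 13/15.

13/15


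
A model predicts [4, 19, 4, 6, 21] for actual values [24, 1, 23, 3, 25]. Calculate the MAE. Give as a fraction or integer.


MAE = (1/5) * (|24-4|=20 + |1-19|=18 + |23-4|=19 + |3-6|=3 + |25-21|=4). Sum = 64. MAE = 64/5.

64/5


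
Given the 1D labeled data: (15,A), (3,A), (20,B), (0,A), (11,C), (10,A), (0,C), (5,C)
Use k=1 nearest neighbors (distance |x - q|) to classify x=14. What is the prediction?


Distances: |15-14|=1, |3-14|=11, |20-14|=6, |0-14|=14, |11-14|=3, |10-14|=4, |0-14|=14, |5-14|=9. 1 nearest: (15,A). Counts: {'A': 1}. Majority class: A.

A


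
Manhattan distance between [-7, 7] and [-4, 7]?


d = sum of absolute differences: |-7--4|=3 + |7-7|=0 = 3.

3


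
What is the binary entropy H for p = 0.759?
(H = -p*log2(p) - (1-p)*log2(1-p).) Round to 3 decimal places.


H = -0.759*log2(0.759) - 0.241*log2(0.241) = 0.797.

0.797


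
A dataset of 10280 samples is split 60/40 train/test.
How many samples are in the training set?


Test set = 10280 * 40% = 4112. Training set = 10280 - 4112 = 6168.

6168


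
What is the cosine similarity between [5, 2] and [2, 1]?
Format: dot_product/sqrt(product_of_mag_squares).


dot = 12. |a|^2 = 29, |b|^2 = 5. cos = 12/sqrt(145).

12/sqrt(145)


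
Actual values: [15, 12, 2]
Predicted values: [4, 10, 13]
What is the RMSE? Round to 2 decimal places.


MSE = 82.0000. RMSE = sqrt(82.0000) = 9.06.

9.06


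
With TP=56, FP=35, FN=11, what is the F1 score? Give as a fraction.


Precision = 56/91 = 8/13. Recall = 56/67 = 56/67. F1 = 2*P*R/(P+R) = 56/79.

56/79


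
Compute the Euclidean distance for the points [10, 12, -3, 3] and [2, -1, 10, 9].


d = sqrt(sum of squared differences). (10-2)^2=64, (12--1)^2=169, (-3-10)^2=169, (3-9)^2=36. Sum = 438.

sqrt(438)


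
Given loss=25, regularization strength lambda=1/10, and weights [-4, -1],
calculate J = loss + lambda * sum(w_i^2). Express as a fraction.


L2 sq norm = sum(w^2) = 17. J = 25 + 1/10 * 17 = 267/10.

267/10


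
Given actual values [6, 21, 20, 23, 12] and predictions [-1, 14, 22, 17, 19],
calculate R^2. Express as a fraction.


Mean(y) = 82/5. SS_res = 187. SS_tot = 1026/5. R^2 = 1 - 187/(1026/5) = 91/1026.

91/1026


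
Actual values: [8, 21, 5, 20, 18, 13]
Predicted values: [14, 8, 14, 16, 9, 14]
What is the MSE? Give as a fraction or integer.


MSE = (1/6) * ((8-14)^2=36 + (21-8)^2=169 + (5-14)^2=81 + (20-16)^2=16 + (18-9)^2=81 + (13-14)^2=1). Sum = 384. MSE = 64.

64


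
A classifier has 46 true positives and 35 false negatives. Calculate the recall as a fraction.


Recall = TP / (TP + FN) = 46 / 81 = 46/81.

46/81


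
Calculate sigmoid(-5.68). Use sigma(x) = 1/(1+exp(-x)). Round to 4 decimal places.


sigma(-5.68) = 1/(1+e^(5.68)) = 1/(1+292.949430) = 1/293.949430 = 0.0034.

0.0034


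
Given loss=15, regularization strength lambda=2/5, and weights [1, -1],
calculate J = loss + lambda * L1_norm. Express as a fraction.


L1 norm = sum(|w|) = 2. J = 15 + 2/5 * 2 = 79/5.

79/5


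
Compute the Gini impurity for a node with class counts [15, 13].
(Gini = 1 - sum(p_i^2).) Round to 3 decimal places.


Total = 28. Proportions: 15/28, 13/28. sum(p_i^2) = 0.5026. Gini = 1 - 0.5026 = 0.4974, which rounds to 0.497.

0.497


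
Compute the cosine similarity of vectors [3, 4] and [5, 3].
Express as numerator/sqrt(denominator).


dot = 27. |a|^2 = 25, |b|^2 = 34. cos = 27/sqrt(850).

27/sqrt(850)


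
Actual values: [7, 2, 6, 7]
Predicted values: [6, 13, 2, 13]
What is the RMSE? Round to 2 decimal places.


MSE = 43.5000. RMSE = sqrt(43.5000) = 6.60.

6.60


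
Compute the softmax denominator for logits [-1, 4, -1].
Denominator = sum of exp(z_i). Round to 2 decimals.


Denom = e^-1=0.3679 + e^4=54.5982 + e^-1=0.3679. Sum = 55.3340, which rounds to 55.33.

55.33


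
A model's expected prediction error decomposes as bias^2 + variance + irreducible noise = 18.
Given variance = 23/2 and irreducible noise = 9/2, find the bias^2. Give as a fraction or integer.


Total error = bias^2 + variance + irreducible noise. So bias^2 = 18 - 23/2 - 9/2 = 2.

2


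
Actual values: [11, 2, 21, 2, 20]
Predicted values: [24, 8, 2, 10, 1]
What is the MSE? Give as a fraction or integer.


MSE = (1/5) * ((11-24)^2=169 + (2-8)^2=36 + (21-2)^2=361 + (2-10)^2=64 + (20-1)^2=361). Sum = 991. MSE = 991/5.

991/5


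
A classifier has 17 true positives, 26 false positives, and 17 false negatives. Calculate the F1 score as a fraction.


Precision = 17/43 = 17/43. Recall = 17/34 = 1/2. F1 = 2*P*R/(P+R) = 34/77.

34/77


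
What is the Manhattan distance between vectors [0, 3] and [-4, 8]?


d = sum of absolute differences: |0--4|=4 + |3-8|=5 = 9.

9


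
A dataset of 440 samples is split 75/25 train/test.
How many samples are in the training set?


Test set = 440 * 25% = 110. Training set = 440 - 110 = 330.

330


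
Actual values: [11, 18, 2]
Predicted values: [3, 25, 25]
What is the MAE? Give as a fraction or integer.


MAE = (1/3) * (|11-3|=8 + |18-25|=7 + |2-25|=23). Sum = 38. MAE = 38/3.

38/3


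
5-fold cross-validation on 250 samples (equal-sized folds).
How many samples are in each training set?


Each validation fold has 250/5 = 50 samples. Training set = 250 - 50 = 200.

200


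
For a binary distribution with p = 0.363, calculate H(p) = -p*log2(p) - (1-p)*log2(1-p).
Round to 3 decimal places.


H = -0.363*log2(0.363) - 0.637*log2(0.637) = 0.945.

0.945


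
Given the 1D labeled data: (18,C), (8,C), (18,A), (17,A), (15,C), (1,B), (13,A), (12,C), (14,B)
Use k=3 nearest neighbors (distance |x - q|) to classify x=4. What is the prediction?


Distances: |18-4|=14, |8-4|=4, |18-4|=14, |17-4|=13, |15-4|=11, |1-4|=3, |13-4|=9, |12-4|=8, |14-4|=10. 3 nearest: (1,B), (8,C), (12,C). Counts: {'B': 1, 'C': 2}. Majority class: C.

C


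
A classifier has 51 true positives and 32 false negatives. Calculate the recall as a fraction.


Recall = TP / (TP + FN) = 51 / 83 = 51/83.

51/83


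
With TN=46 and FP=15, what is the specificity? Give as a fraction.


Specificity = TN / (TN + FP) = 46 / 61 = 46/61.

46/61


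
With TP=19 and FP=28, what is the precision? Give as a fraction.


Precision = TP / (TP + FP) = 19 / 47 = 19/47.

19/47


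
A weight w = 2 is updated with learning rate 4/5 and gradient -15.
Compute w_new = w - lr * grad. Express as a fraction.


w_new = 2 - 4/5 * -15 = 2 - -12 = 14.

14


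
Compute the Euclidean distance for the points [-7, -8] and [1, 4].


d = sqrt(sum of squared differences). (-7-1)^2=64, (-8-4)^2=144. Sum = 208.

sqrt(208)


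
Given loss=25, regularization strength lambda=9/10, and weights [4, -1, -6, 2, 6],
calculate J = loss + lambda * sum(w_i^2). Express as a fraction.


L2 sq norm = sum(w^2) = 93. J = 25 + 9/10 * 93 = 1087/10.

1087/10


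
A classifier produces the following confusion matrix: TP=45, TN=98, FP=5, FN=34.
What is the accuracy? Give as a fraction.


Accuracy = (TP + TN) / (TP + TN + FP + FN) = (45 + 98) / 182 = 11/14.

11/14


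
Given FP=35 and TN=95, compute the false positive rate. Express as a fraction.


FPR = FP / (FP + TN) = 35 / 130 = 7/26.

7/26


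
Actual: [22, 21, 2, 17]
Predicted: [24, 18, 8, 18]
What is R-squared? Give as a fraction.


Mean(y) = 31/2. SS_res = 50. SS_tot = 257. R^2 = 1 - 50/(257) = 207/257.

207/257


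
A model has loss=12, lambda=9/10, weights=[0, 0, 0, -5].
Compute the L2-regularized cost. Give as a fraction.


L2 sq norm = sum(w^2) = 25. J = 12 + 9/10 * 25 = 69/2.

69/2


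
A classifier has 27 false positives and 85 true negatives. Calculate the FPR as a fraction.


FPR = FP / (FP + TN) = 27 / 112 = 27/112.

27/112


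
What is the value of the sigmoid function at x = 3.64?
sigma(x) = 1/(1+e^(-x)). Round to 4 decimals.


sigma(3.64) = 1/(1+e^(-3.64)) = 1/(1+0.026252) = 1/1.026252 = 0.9744.

0.9744


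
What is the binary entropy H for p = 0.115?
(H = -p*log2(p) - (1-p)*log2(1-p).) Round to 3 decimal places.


H = -0.115*log2(0.115) - 0.885*log2(0.885) = 0.515.

0.515


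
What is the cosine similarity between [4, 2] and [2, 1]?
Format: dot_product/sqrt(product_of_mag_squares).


dot = 10. |a|^2 = 20, |b|^2 = 5. cos = 10/sqrt(100).

10/sqrt(100)


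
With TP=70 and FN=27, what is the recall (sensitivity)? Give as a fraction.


Recall = TP / (TP + FN) = 70 / 97 = 70/97.

70/97


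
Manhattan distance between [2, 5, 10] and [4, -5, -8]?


d = sum of absolute differences: |2-4|=2 + |5--5|=10 + |10--8|=18 = 30.

30


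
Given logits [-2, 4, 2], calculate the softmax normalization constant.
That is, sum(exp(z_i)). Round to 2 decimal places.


Denom = e^-2=0.1353 + e^4=54.5982 + e^2=7.3891. Sum = 62.1226, which rounds to 62.12.

62.12


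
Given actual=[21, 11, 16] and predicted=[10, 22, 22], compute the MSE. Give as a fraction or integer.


MSE = (1/3) * ((21-10)^2=121 + (11-22)^2=121 + (16-22)^2=36). Sum = 278. MSE = 278/3.

278/3


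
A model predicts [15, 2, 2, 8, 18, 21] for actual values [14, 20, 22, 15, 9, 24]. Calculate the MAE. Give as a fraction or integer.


MAE = (1/6) * (|14-15|=1 + |20-2|=18 + |22-2|=20 + |15-8|=7 + |9-18|=9 + |24-21|=3). Sum = 58. MAE = 29/3.

29/3


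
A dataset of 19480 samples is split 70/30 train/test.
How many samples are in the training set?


Test set = 19480 * 30% = 5844. Training set = 19480 - 5844 = 13636.

13636


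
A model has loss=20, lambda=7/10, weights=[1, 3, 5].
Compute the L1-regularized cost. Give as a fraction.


L1 norm = sum(|w|) = 9. J = 20 + 7/10 * 9 = 263/10.

263/10


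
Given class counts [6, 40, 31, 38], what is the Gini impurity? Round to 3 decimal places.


Total = 115. Proportions: 6/115, 40/115, 31/115, 38/115. sum(p_i^2) = 0.3056. Gini = 1 - 0.3056 = 0.6944, which rounds to 0.694.

0.694


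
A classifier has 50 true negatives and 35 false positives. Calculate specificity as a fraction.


Specificity = TN / (TN + FP) = 50 / 85 = 10/17.

10/17


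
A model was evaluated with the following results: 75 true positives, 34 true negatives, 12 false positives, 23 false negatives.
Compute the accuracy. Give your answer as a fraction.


Accuracy = (TP + TN) / (TP + TN + FP + FN) = (75 + 34) / 144 = 109/144.

109/144


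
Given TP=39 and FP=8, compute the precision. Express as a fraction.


Precision = TP / (TP + FP) = 39 / 47 = 39/47.

39/47


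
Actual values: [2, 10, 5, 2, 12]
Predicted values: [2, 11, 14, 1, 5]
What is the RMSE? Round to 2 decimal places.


MSE = 26.4000. RMSE = sqrt(26.4000) = 5.14.

5.14


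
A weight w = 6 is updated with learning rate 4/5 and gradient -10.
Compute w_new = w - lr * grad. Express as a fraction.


w_new = 6 - 4/5 * -10 = 6 - -8 = 14.

14


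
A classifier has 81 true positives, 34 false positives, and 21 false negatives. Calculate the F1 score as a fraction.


Precision = 81/115 = 81/115. Recall = 81/102 = 27/34. F1 = 2*P*R/(P+R) = 162/217.

162/217


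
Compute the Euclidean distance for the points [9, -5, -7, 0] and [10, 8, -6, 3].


d = sqrt(sum of squared differences). (9-10)^2=1, (-5-8)^2=169, (-7--6)^2=1, (0-3)^2=9. Sum = 180.

sqrt(180)


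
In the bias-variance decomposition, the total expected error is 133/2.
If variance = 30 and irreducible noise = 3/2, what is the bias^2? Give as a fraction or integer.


Total error = bias^2 + variance + irreducible noise. So bias^2 = 133/2 - 30 - 3/2 = 35.

35


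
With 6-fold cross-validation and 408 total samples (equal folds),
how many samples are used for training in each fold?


Each validation fold has 408/6 = 68 samples. Training set = 408 - 68 = 340.

340


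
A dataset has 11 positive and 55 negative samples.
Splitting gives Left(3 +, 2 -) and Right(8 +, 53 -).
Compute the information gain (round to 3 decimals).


H(parent) = 0.6500. H(left) = 0.9710, H(right) = 0.5606. Weighted = (5/66)*0.9710 + (61/66)*0.5606 = 0.5917. IG = 0.6500 - 0.5917 = 0.0583, which rounds to 0.058.

0.058


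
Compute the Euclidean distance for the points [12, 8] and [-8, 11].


d = sqrt(sum of squared differences). (12--8)^2=400, (8-11)^2=9. Sum = 409.

sqrt(409)


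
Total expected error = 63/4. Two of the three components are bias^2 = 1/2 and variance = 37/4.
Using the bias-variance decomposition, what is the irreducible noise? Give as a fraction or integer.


Total error = bias^2 + variance + irreducible noise. So irreducible noise = 63/4 - 1/2 - 37/4 = 6.

6


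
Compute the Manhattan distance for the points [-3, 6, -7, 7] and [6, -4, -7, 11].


d = sum of absolute differences: |-3-6|=9 + |6--4|=10 + |-7--7|=0 + |7-11|=4 = 23.

23


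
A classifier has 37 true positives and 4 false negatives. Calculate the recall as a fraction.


Recall = TP / (TP + FN) = 37 / 41 = 37/41.

37/41


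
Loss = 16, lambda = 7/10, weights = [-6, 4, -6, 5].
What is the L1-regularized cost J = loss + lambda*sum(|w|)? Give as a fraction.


L1 norm = sum(|w|) = 21. J = 16 + 7/10 * 21 = 307/10.

307/10


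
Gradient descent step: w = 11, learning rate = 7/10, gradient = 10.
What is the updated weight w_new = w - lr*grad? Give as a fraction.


w_new = 11 - 7/10 * 10 = 11 - 7 = 4.

4


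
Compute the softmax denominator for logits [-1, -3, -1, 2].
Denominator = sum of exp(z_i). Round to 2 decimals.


Denom = e^-1=0.3679 + e^-3=0.0498 + e^-1=0.3679 + e^2=7.3891. Sum = 8.1747, which rounds to 8.17.

8.17
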